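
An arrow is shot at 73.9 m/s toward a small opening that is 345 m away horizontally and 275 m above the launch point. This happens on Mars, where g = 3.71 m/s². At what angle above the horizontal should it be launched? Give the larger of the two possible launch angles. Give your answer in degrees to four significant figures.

Trajectory: y = x tanθ − g x² (1 + tan²θ)/(2v₀²). With x = 345, y = 275, v₀ = 73.9, g = 3.71:
40.43 tan²θ − 345 tanθ + (315.4) = 0.
tanθ = [345 ± √(345² − 4 × 40.43 × (315.4))] / (2 × 40.43) = (345 ± 260.8) / 80.86, giving tanθ = 1.041 or 7.492.
θ = 46.16° or 82.40°; the larger is 82.40°.

82.40°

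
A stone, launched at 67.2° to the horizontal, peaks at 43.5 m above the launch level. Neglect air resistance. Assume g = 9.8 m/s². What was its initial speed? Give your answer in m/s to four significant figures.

31.67 m/s

At the peak v_y = 0, so v_y0 = √(2gH) = √(2 × 9.80 × 43.5) = 29.20 m/s.
v_y0 = v₀ sin θ ⇒ v₀ = 29.20 / sin 67.2° = 31.67 m/s.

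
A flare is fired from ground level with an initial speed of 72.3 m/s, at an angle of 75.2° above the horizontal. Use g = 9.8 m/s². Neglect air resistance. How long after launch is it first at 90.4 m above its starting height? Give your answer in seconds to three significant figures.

1.44 s

Resolve: vₓ = 72.30 cos 75.2° = 18.47 m/s and v_y0 = 72.30 sin 75.2° = 69.90 m/s.
Height y(t) = 69.90 t − 4.900 t² = 90.4 gives 4.900 t² − 69.90 t + 90.4 = 0.
t = [69.90 ± √(69.90² − 2·9.80·90.4)] / 9.80 = (69.90 ± 55.81) / 9.80, so t = 1.438 s or t = 12.83 s.
The first (ascending) time is 1.438 s.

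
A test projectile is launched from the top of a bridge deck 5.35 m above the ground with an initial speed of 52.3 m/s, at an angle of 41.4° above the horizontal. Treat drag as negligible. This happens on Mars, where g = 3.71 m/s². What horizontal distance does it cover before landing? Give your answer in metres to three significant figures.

737 m

Resolve: vₓ = 52.30 cos 41.4° = 39.23 m/s and v_y0 = 52.30 sin 41.4° = 34.59 m/s.
The projectile lands when y = 5.35 + (34.59) t − ½·3.71·t² = 0. Positive root: t = (34.59 + √(34.59² + 2·3.71·5.35)) / 3.71 = (34.59 + 35.16) / 3.71 = 18.80 s.
Horizontal distance: R = vₓ t = 39.23 × 18.80 = 737.5 m.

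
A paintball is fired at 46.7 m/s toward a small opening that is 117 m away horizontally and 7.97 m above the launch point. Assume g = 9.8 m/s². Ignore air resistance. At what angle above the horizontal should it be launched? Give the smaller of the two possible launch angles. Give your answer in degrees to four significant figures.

Trajectory: y = x tanθ − g x² (1 + tan²θ)/(2v₀²). With x = 117, y = 7.97, v₀ = 46.7, g = 9.80:
30.76 tan²θ − 117 tanθ + (38.73) = 0.
tanθ = [117 ± √(117² − 4 × 30.76 × (38.73))] / (2 × 30.76) = (117 ± 94.47) / 61.51, giving tanθ = 0.3663 or 3.438.
θ = 20.12° or 73.78°; the smaller is 20.12°.

20.12°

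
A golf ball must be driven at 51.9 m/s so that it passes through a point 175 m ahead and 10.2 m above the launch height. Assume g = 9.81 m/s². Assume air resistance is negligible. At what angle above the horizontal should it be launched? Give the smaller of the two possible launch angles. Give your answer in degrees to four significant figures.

Trajectory: y = x tanθ − g x² (1 + tan²θ)/(2v₀²). With x = 175, y = 10.2, v₀ = 51.9, g = 9.81:
55.77 tan²θ − 175 tanθ + (65.97) = 0.
tanθ = [175 ± √(175² − 4 × 55.77 × (65.97))] / (2 × 55.77) = (175 ± 126.1) / 111.5, giving tanθ = 0.4381 or 2.700.
θ = 23.66° or 69.68°; the smaller is 23.66°.

23.66°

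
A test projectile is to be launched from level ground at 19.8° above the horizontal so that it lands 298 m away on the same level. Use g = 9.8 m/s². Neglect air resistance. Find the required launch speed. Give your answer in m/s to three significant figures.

From R = (v₀² / g) sin 2θ: v₀ = √(gR / sin 2θ).
v₀ = √(9.80 × 298 / sin 39.60°) = √(2920 / 0.6374) = √4581.6 = 67.69 m/s.

67.7 m/s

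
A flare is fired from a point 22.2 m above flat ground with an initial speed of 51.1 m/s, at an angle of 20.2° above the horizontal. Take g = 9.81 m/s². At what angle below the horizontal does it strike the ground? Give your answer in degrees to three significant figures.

29.7°

vₓ = 51.10 cos 20.2° = 47.96 m/s; v_y0 = 51.10 sin 20.2° = 17.64 m/s.
Vertical motion (up positive, ground at y = 0): 4.905 t² − (17.64) t − 22.2 = 0, so t = (17.64 + √(17.64² + 2·9.81·22.2)) / 9.81 = (17.64 + 27.33) / 9.81 = 4.585 s.
At impact: v_y = v_y0 − g t = −27.33 m/s; vₓ = 47.96 m/s.
Angle below horizontal: arctan(|v_y|/vₓ) = arctan(27.33/47.96) = 29.68°.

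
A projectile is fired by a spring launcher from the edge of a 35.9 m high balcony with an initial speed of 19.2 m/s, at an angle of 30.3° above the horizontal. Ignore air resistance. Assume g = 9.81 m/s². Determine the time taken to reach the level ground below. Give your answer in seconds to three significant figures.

Resolve: vₓ = 19.20 cos 30.3° = 16.58 m/s and v_y0 = 19.20 sin 30.3° = 9.687 m/s.
Vertical motion (up positive, ground at y = 0): 4.905 t² − (9.687) t − 35.9 = 0, so t = (9.687 + √(9.687² + 2·9.81·35.9)) / 9.81 = (9.687 + 28.25) / 9.81 = 3.867 s.

3.87 s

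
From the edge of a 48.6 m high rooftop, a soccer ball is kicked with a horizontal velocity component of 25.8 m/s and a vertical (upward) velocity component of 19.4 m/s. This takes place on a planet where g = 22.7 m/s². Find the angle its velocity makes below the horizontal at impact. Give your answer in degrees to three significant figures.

63.1°

Vertical motion (up positive, ground at y = 0): 11.35 t² − (19.40) t − 48.6 = 0, so t = (19.40 + √(19.40² + 2·22.7·48.6)) / 22.7 = (19.40 + 50.82) / 22.7 = 3.093 s.
At impact: v_y = v_y0 − g t = −50.82 m/s; vₓ = 25.80 m/s.
Angle below horizontal: arctan(|v_y|/vₓ) = arctan(50.82/25.80) = 63.08°.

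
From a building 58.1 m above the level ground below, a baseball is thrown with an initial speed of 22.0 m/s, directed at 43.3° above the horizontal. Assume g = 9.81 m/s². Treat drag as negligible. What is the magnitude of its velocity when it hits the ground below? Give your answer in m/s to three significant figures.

40.3 m/s

vₓ = 22.00 cos 43.3° = 16.01 m/s; v_y0 = 22.00 sin 43.3° = 15.09 m/s.
With up positive and y = 0 at the ground: y(t) = 58.1 + (15.09) t − 4.905 t². Setting y = 0 and taking the positive root: t = [15.09 + √(15.09² + 2·9.81·58.1)] / 9.81 = (15.09 + 36.98) / 9.81 = 5.308 s.
Vertical velocity at impact: v_y = v_y0 − g t = 15.09 − 9.81 × 5.308 = −36.98 m/s.
Speed: |v| = √(vₓ² + v_y²) = √(16.01² + 36.98²) = 40.30 m/s.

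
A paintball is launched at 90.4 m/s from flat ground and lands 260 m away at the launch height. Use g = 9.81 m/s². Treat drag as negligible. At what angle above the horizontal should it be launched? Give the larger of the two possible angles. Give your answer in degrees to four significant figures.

Level-ground range R = v₀² sin(2θ)/g ⇒ sin(2θ) = gR/v₀² = 9.81 × 260 / 90.4² = 0.3121.
2θ = 18.19° or 180° − 18.19° = 161.8°, so θ = 9.093° or 80.91°.
The larger angle is 80.91°.

80.91°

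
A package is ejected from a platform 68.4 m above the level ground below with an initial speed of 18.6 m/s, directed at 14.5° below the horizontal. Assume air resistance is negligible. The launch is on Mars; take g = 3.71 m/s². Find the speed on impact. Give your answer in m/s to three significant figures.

Horizontal component vₓ = 18.60 cos 14.5° = 18.01 m/s; vertical v_y0 = −4.657 m/s (downward).
Vertical motion (up positive, ground at y = 0): 1.855 t² − (−4.657) t − 68.4 = 0, so t = (−4.657 + √(4.657² + 2·3.71·68.4)) / 3.71 = (−4.657 + 23.00) / 3.71 = 4.945 s.
Vertical velocity at impact: v_y = v_y0 − g t = −4.657 − 3.71 × 4.945 = −23.00 m/s.
Speed: |v| = √(vₓ² + v_y²) = √(18.01² + 23.00²) = 29.21 m/s.

29.2 m/s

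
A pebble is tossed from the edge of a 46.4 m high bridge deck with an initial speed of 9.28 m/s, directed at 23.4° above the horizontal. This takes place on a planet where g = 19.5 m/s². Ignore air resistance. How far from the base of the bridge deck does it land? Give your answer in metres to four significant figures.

Components: vₓ = 9.280 cos 23.4° = 8.517 m/s, v_y0 = 9.280 sin 23.4° = 3.686 m/s.
Vertical motion (up positive, ground at y = 0): 9.750 t² − (3.686) t − 46.4 = 0, so t = (3.686 + √(3.686² + 2·19.5·46.4)) / 19.5 = (3.686 + 42.70) / 19.5 = 2.379 s.
Horizontal distance: R = vₓ t = 8.517 × 2.379 = 20.26 m.

20.26 m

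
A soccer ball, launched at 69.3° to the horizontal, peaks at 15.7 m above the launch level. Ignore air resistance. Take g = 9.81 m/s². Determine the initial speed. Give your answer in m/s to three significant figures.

At the peak v_y = 0, so v_y0 = √(2gH) = √(2 × 9.81 × 15.7) = 17.55 m/s.
v_y0 = v₀ sin θ ⇒ v₀ = 17.55 / sin 69.3° = 18.76 m/s.

18.8 m/s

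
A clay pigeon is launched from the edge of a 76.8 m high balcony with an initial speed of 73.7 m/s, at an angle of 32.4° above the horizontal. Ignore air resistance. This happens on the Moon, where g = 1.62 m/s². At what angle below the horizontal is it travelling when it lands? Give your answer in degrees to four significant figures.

vₓ = 73.70 cos 32.4° = 62.23 m/s; v_y0 = 73.70 sin 32.4° = 39.49 m/s.
Vertical motion (up positive, ground at y = 0): 0.8100 t² − (39.49) t − 76.8 = 0, so t = (39.49 + √(39.49² + 2·1.62·76.8)) / 1.62 = (39.49 + 42.52) / 1.62 = 50.63 s.
At impact: v_y = v_y0 − g t = −42.52 m/s; vₓ = 62.23 m/s.
Angle below horizontal: arctan(|v_y|/vₓ) = arctan(42.52/62.23) = 34.35°.

34.35°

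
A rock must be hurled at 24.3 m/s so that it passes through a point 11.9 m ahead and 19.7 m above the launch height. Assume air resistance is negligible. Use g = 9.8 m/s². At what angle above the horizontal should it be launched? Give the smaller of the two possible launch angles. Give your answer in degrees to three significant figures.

Trajectory: y = x tanθ − g x² (1 + tan²θ)/(2v₀²). With x = 11.9, y = 19.7, v₀ = 24.3, g = 9.80:
1.175 tan²θ − 11.9 tanθ + (20.88) = 0.
tanθ = [11.9 ± √(11.9² − 4 × 1.175 × (20.88))] / (2 × 1.175) = (11.9 ± 6.595) / 2.350, giving tanθ = 2.257 or 7.869.
θ = 66.11° or 82.76°; the smaller is 66.11°.

66.1°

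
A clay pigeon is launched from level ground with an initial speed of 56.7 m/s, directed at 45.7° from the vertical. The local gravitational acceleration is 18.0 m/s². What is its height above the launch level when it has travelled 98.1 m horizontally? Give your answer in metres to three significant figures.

43.1 m

Resolve: vₓ = 56.70 sin 45.7° = 40.58 m/s and v_y0 = 56.70 cos 45.7° = 39.60 m/s.
Time to reach x = 98.1 m: t = x/vₓ = 98.1/40.58 = 2.417 s.
Height: y = v_y0 t − ½ g t² = 39.60 × 2.417 − 9.000 × 2.417² = 95.73 − 52.60 = 43.13 m.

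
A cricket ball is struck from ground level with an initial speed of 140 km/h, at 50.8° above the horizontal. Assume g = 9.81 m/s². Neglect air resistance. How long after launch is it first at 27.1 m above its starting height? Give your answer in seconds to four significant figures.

Convert: 140 km/h = 140/3.6 = 38.89 m/s.
Resolve: vₓ = 38.89 cos 50.8° = 24.58 m/s and v_y0 = 38.89 sin 50.8° = 30.14 m/s.
Set y = v_y0 t − ½ g t² = 27.1: 4.905 t² − 30.14 t + 27.1 = 0.
t = [30.14 ± √(30.14² − 2·9.81·27.1)] / 9.81 = (30.14 ± 19.40) / 9.81, so t = 1.094 s or t = 5.050 s.
The first (ascending) time is 1.094 s.

1.094 s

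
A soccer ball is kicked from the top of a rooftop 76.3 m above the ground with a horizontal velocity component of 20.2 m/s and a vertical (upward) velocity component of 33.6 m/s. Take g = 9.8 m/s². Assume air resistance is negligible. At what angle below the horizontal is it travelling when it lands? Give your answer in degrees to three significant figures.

Vertical motion (up positive, ground at y = 0): 4.900 t² − (33.60) t − 76.3 = 0, so t = (33.60 + √(33.60² + 2·9.80·76.3)) / 9.80 = (33.60 + 51.23) / 9.80 = 8.656 s.
At impact: v_y = v_y0 − g t = −51.23 m/s; vₓ = 20.20 m/s.
Angle below horizontal: arctan(|v_y|/vₓ) = arctan(51.23/20.20) = 68.48°.

68.5°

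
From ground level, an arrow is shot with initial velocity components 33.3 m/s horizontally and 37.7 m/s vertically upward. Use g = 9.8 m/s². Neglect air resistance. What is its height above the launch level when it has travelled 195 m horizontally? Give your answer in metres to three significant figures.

At x = 195 m, t = x/vₓ = 195/33.30 = 5.856 s.
Height: y = v_y0 t − ½ g t² = 37.70 × 5.856 − 4.900 × 5.856² = 220.8 − 168.0 = 52.74 m.

52.7 m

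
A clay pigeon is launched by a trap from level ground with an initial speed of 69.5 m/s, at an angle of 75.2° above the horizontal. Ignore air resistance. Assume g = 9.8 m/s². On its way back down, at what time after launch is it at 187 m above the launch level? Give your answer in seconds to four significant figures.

9.831 s

Horizontal component vₓ = 69.50 cos 75.2° = 17.75 m/s; vertical v_y0 = 69.50 sin 75.2° = 67.19 m/s.
Require v_y0 t − ½ g t² = 187, i.e. 4.900 t² − 67.19 t + 187 = 0.
t = [67.19 ± √(67.19² − 2·9.80·187)] / 9.80 = (67.19 ± 29.15) / 9.80, so t = 3.882 s or t = 9.831 s.
The descending-branch root is 9.831 s.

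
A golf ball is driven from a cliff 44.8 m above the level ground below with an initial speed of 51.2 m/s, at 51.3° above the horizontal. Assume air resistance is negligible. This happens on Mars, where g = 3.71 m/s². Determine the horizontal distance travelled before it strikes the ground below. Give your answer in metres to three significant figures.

724 m

Horizontal component vₓ = 51.20 cos 51.3° = 32.01 m/s; vertical v_y0 = 51.20 sin 51.3° = 39.96 m/s.
With up positive and y = 0 at the ground: y(t) = 44.8 + (39.96) t − 1.855 t². Setting y = 0 and taking the positive root: t = [39.96 + √(39.96² + 2·3.71·44.8)] / 3.71 = (39.96 + 43.92) / 3.71 = 22.61 s.
Horizontal distance: R = vₓ t = 32.01 × 22.61 = 723.8 m.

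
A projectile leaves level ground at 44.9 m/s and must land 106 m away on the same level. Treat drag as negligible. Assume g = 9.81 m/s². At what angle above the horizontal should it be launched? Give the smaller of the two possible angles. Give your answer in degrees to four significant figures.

15.53°

Level-ground range R = v₀² sin(2θ)/g ⇒ sin(2θ) = gR/v₀² = 9.81 × 106 / 44.9² = 0.5158.
2θ = 31.05° or 180° − 31.05° = 148.9°, so θ = 15.53° or 74.47°.
The smaller angle is 15.53°.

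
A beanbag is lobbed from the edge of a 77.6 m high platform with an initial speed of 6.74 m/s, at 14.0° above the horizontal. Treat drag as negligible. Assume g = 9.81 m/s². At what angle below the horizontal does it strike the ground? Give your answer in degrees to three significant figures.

vₓ = 6.740 cos 14.0° = 6.540 m/s; v_y0 = 6.740 sin 14.0° = 1.631 m/s.
With up positive and y = 0 at the ground: y(t) = 77.6 + (1.631) t − 4.905 t². Setting y = 0 and taking the positive root: t = [1.631 + √(1.631² + 2·9.81·77.6)] / 9.81 = (1.631 + 39.05) / 9.81 = 4.147 s.
At impact: v_y = v_y0 − g t = −39.05 m/s; vₓ = 6.540 m/s.
Angle below horizontal: arctan(|v_y|/vₓ) = arctan(39.05/6.540) = 80.49°.

80.5°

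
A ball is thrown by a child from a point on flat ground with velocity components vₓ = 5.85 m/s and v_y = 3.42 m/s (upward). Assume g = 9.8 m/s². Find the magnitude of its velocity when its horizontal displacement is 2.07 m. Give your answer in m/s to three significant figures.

5.85 m/s

At x = 2.07 m, t = x/vₓ = 2.07/5.850 = 0.3538 s.
Vertical velocity there: v_y = v_y0 − g t = 3.420 − 9.80 × 0.3538 = −0.04769 m/s.
Speed: √(vₓ² + v_y²) = √(5.850² + 0.04769²) = 5.850 m/s.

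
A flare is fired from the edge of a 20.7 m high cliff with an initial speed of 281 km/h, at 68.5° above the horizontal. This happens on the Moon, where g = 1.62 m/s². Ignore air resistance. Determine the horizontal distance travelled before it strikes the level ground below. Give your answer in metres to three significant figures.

Convert: 281 km/h = 281/3.6 = 78.06 m/s.
Horizontal component vₓ = 78.06 cos 68.5° = 28.61 m/s; vertical v_y0 = 78.06 sin 68.5° = 72.62 m/s.
Vertical motion (up positive, ground at y = 0): 0.8100 t² − (72.62) t − 20.7 = 0, so t = (72.62 + √(72.62² + 2·1.62·20.7)) / 1.62 = (72.62 + 73.08) / 1.62 = 89.94 s.
Horizontal distance: R = vₓ t = 28.61 × 89.94 = 2573 m.

2570 m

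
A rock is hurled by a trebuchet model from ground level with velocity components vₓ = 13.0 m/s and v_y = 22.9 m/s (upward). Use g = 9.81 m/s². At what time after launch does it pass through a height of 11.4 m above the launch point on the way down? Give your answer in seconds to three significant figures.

4.10 s

Require v_y0 t − ½ g t² = 11.4, i.e. 4.905 t² − 22.90 t + 11.4 = 0.
t = [22.90 ± √(22.90² − 2·9.81·11.4)] / 9.81 = (22.90 ± 17.34) / 9.81, so t = 0.5666 s or t = 4.102 s.
The descending-branch root is 4.102 s.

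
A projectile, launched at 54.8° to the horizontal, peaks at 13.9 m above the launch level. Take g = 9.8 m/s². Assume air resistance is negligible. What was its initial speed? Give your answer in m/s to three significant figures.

20.2 m/s

At the peak v_y = 0, so v_y0 = √(2gH) = √(2 × 9.80 × 13.9) = 16.51 m/s.
v_y0 = v₀ sin θ ⇒ v₀ = 16.51 / sin 54.8° = 20.20 m/s.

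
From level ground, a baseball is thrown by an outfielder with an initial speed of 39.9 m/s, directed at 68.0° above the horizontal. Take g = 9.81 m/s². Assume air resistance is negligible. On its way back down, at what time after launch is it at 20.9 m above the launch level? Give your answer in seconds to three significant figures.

Horizontal component vₓ = 39.90 cos 68.0° = 14.95 m/s; vertical v_y0 = 39.90 sin 68.0° = 36.99 m/s.
Height y(t) = 36.99 t − 4.905 t² = 20.9 gives 4.905 t² − 36.99 t + 20.9 = 0.
t = [36.99 ± √(36.99² − 2·9.81·20.9)] / 9.81 = (36.99 ± 30.96) / 9.81, so t = 0.6151 s or t = 6.927 s.
The descending-branch root is 6.927 s.

6.93 s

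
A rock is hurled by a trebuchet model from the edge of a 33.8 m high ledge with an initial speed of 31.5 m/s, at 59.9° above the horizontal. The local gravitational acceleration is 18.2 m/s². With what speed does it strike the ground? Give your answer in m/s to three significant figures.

Resolve: vₓ = 31.50 cos 59.9° = 15.80 m/s and v_y0 = 31.50 sin 59.9° = 27.25 m/s.
The projectile lands when y = 33.8 + (27.25) t − ½·18.2·t² = 0. Positive root: t = (27.25 + √(27.25² + 2·18.2·33.8)) / 18.2 = (27.25 + 44.42) / 18.2 = 3.938 s.
Vertical velocity at impact: v_y = v_y0 − g t = 27.25 − 18.2 × 3.938 = −44.42 m/s.
Speed: |v| = √(vₓ² + v_y²) = √(15.80² + 44.42²) = 47.14 m/s.

47.1 m/s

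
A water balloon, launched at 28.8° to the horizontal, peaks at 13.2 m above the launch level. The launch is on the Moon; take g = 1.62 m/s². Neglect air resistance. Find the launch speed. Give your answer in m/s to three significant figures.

13.6 m/s

At the peak v_y = 0, so v_y0 = √(2gH) = √(2 × 1.62 × 13.2) = 6.540 m/s.
v_y0 = v₀ sin θ ⇒ v₀ = 6.540 / sin 28.8° = 13.57 m/s.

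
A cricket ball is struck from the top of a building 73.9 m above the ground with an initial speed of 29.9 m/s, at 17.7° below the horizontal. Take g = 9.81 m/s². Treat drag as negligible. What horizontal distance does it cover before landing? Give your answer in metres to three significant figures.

87.3 m

Components: vₓ = 29.90 cos 17.7° = 28.48 m/s, v_y0 = −9.091 m/s (downward).
The projectile lands when y = 73.9 + (−9.091) t − ½·9.81·t² = 0. Positive root: t = (−9.091 + √(9.091² + 2·9.81·73.9)) / 9.81 = (−9.091 + 39.15) / 9.81 = 3.064 s.
Horizontal distance: R = vₓ t = 28.48 × 3.064 = 87.28 m.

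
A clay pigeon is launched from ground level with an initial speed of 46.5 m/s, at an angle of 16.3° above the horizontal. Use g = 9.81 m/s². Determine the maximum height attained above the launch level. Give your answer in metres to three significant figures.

8.68 m

Horizontal component vₓ = 46.50 cos 16.3° = 44.63 m/s; vertical v_y0 = 46.50 sin 16.3° = 13.05 m/s.
Peak height H = v_y0² / (2g) = 170.33 / 19.62 = 8.681 m.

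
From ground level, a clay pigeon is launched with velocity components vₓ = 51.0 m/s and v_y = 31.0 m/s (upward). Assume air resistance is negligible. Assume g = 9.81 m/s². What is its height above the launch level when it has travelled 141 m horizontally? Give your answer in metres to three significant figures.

48.2 m

Time to reach x = 141 m: t = x/vₓ = 141/51.00 = 2.765 s.
Height: y = v_y0 t − ½ g t² = 31.00 × 2.765 − 4.905 × 2.765² = 85.71 − 37.49 = 48.21 m.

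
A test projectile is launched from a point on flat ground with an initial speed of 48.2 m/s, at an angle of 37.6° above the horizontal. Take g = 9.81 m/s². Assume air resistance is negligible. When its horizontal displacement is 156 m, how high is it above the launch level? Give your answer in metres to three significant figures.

Horizontal component vₓ = 48.20 cos 37.6° = 38.19 m/s; vertical v_y0 = 48.20 sin 37.6° = 29.41 m/s.
x = vₓ t ⇒ t = 156/38.19 = 4.085 s.
Height: y = v_y0 t − ½ g t² = 29.41 × 4.085 − 4.905 × 4.085² = 120.1 − 81.85 = 38.28 m.

38.3 m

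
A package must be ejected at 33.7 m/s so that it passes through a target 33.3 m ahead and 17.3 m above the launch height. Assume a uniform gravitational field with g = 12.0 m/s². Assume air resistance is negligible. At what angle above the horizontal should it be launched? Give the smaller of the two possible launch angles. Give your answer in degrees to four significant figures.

Trajectory: y = x tanθ − g x² (1 + tan²θ)/(2v₀²). With x = 33.3, y = 17.3, v₀ = 33.7, g = 12.0:
5.858 tan²θ − 33.3 tanθ + (23.16) = 0.
tanθ = [33.3 ± √(33.3² − 4 × 5.858 × (23.16))] / (2 × 5.858) = (33.3 ± 23.80) / 11.72, giving tanθ = 0.8112 or 4.873.
θ = 39.05° or 78.40°; the smaller is 39.05°.

39.05°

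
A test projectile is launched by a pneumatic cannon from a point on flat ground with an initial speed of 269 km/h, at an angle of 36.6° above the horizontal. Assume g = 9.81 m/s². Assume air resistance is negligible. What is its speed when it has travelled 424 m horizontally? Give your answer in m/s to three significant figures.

Convert: 269 km/h = 269/3.6 = 74.72 m/s.
vₓ = 74.72 cos 36.6° = 59.99 m/s; v_y0 = 74.72 sin 36.6° = 44.55 m/s.
At x = 424 m, t = x/vₓ = 424/59.99 = 7.068 s.
Vertical velocity there: v_y = v_y0 − g t = 44.55 − 9.81 × 7.068 = −24.79 m/s.
Speed: √(vₓ² + v_y²) = √(59.99² + 24.79²) = 64.91 m/s.

64.9 m/s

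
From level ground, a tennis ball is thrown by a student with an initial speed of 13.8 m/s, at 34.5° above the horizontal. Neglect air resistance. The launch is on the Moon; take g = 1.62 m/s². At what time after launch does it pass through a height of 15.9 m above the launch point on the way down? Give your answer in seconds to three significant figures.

Horizontal component vₓ = 13.80 cos 34.5° = 11.37 m/s; vertical v_y0 = 13.80 sin 34.5° = 7.816 m/s.
Height y(t) = 7.816 t − 0.8100 t² = 15.9 gives 0.8100 t² − 7.816 t + 15.9 = 0.
t = [7.816 ± √(7.816² − 2·1.62·15.9)] / 1.62 = (7.816 ± 3.095) / 1.62, so t = 2.914 s or t = 6.736 s.
The descending-branch root is 6.736 s.

6.74 s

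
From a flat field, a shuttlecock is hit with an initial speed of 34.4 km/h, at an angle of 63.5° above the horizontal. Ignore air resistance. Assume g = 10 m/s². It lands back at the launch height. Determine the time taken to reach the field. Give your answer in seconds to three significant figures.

Convert: 34.4 km/h = 34.4/3.6 = 9.556 m/s.
Resolve: vₓ = 9.556 cos 63.5° = 4.264 m/s and v_y0 = 9.556 sin 63.5° = 8.552 m/s.
Time of flight on level ground: T = 2 v_y0 / g = 2 × 8.552 / 10.0 = 1.710 s.

1.71 s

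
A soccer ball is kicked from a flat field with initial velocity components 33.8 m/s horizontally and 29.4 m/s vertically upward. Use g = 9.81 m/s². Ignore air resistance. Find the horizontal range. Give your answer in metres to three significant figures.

Time aloft: T = 2 v_y0 / g = 2 × 29.40 / 9.81 = 5.994 s.
Range: R = vₓ T = 33.80 × 5.994 = 202.6 m.

203 m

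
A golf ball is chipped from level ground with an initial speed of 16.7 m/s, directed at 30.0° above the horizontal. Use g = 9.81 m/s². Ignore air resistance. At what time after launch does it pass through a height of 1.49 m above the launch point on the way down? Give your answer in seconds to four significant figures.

1.500 s

vₓ = 16.70 cos 30.0° = 14.46 m/s; v_y0 = 16.70 sin 30.0° = 8.350 m/s.
Height y(t) = 8.350 t − 4.905 t² = 1.49 gives 4.905 t² − 8.350 t + 1.49 = 0.
Quadratic formula: t = (8.350 ± √40.489) / 9.81 = (8.350 ± 6.363) / 9.81 → t = 0.2025 s or 1.500 s.
The descending-branch root is 1.500 s.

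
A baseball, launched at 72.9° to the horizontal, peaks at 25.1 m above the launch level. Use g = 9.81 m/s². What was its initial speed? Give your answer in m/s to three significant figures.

23.2 m/s

At the peak v_y = 0, so v_y0 = √(2gH) = √(2 × 9.81 × 25.1) = 22.19 m/s.
v_y0 = v₀ sin θ ⇒ v₀ = 22.19 / sin 72.9° = 23.22 m/s.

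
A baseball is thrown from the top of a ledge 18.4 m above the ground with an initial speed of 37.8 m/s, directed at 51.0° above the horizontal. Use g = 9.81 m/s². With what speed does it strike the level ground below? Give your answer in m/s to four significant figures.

Horizontal component vₓ = 37.80 cos 51.0° = 23.79 m/s; vertical v_y0 = 37.80 sin 51.0° = 29.38 m/s.
The projectile lands when y = 18.4 + (29.38) t − ½·9.81·t² = 0. Positive root: t = (29.38 + √(29.38² + 2·9.81·18.4)) / 9.81 = (29.38 + 34.99) / 9.81 = 6.561 s.
Vertical velocity at impact: v_y = v_y0 − g t = 29.38 − 9.81 × 6.561 = −34.99 m/s.
Speed: |v| = √(vₓ² + v_y²) = √(23.79² + 34.99²) = 42.31 m/s.

42.31 m/s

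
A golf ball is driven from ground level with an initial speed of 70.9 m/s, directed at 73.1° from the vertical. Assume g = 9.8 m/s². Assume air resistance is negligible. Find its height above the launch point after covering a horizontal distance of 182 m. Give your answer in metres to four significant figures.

20.03 m

Horizontal component vₓ = 70.90 sin 73.1° = 67.84 m/s; vertical v_y0 = 70.90 cos 73.1° = 20.61 m/s.
Time to reach x = 182 m: t = x/vₓ = 182/67.84 = 2.683 s.
Height: y = v_y0 t − ½ g t² = 20.61 × 2.683 − 4.900 × 2.683² = 55.30 − 35.27 = 20.03 m.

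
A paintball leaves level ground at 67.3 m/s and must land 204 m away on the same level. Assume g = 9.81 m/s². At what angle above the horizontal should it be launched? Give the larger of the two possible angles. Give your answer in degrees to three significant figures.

76.9°

R = v₀² sin 2θ / g gives sin 2θ = gR/v₀² = 9.81·204/67.3² = 0.4418.
2θ = 26.22° or 180° − 26.22° = 153.8°, so θ = 13.11° or 76.89°.
The larger angle is 76.89°.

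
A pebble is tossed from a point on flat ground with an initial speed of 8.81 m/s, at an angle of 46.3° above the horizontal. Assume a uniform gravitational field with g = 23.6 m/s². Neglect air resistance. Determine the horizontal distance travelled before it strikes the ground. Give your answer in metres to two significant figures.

Components: vₓ = 8.810 cos 46.3° = 6.087 m/s, v_y0 = 8.810 sin 46.3° = 6.369 m/s.
Flight time T = 2 v_y0 / g = 0.5398 s.
Range: R = vₓ T = 6.087 × 0.5398 = 3.285 m.

3.3 m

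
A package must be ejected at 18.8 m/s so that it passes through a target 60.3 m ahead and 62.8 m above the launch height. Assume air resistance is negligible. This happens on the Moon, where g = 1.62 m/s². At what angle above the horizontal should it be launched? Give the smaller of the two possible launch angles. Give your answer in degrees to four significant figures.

56.03°

Trajectory: y = x tanθ − g x² (1 + tan²θ)/(2v₀²). With x = 60.3, y = 62.8, v₀ = 18.8, g = 1.62:
8.333 tan²θ − 60.3 tanθ + (71.13) = 0.
tanθ = [60.3 ± √(60.3² − 4 × 8.333 × (71.13))] / (2 × 8.333) = (60.3 ± 35.57) / 16.67, giving tanθ = 1.484 or 5.752.
θ = 56.03° or 80.14°; the smaller is 56.03°.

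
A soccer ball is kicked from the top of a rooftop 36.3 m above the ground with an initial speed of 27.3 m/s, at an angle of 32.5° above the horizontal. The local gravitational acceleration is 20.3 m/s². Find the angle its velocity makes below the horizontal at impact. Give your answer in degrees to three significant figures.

Resolve: vₓ = 27.30 cos 32.5° = 23.02 m/s and v_y0 = 27.30 sin 32.5° = 14.67 m/s.
With up positive and y = 0 at the ground: y(t) = 36.3 + (14.67) t − 10.15 t². Setting y = 0 and taking the positive root: t = [14.67 + √(14.67² + 2·20.3·36.3)] / 20.3 = (14.67 + 41.10) / 20.3 = 2.747 s.
At impact: v_y = v_y0 − g t = −41.10 m/s; vₓ = 23.02 m/s.
Angle below horizontal: arctan(|v_y|/vₓ) = arctan(41.10/23.02) = 60.74°.

60.7°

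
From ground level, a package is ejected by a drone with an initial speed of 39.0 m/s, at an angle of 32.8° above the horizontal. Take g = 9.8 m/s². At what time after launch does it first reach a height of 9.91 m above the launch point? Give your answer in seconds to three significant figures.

Resolve: vₓ = 39.00 cos 32.8° = 32.78 m/s and v_y0 = 39.00 sin 32.8° = 21.13 m/s.
Set y = v_y0 t − ½ g t² = 9.91: 4.900 t² − 21.13 t + 9.91 = 0.
t = [21.13 ± √(21.13² − 2·9.80·9.91)] / 9.80 = (21.13 ± 15.88) / 9.80, so t = 0.5356 s or t = 3.776 s.
The first (ascending) time is 0.5356 s.

0.536 s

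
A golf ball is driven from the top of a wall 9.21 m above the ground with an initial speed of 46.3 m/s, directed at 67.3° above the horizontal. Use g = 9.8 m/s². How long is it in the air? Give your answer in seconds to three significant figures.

8.93 s

Resolve: vₓ = 46.30 cos 67.3° = 17.87 m/s and v_y0 = 46.30 sin 67.3° = 42.71 m/s.
Vertical motion (up positive, ground at y = 0): 4.900 t² − (42.71) t − 9.21 = 0, so t = (42.71 + √(42.71² + 2·9.80·9.21)) / 9.80 = (42.71 + 44.78) / 9.80 = 8.928 s.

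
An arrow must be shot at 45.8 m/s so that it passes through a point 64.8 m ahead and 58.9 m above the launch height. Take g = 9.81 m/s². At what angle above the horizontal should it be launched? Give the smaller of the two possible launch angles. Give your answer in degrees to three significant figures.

53.0°

Trajectory: y = x tanθ − g x² (1 + tan²θ)/(2v₀²). With x = 64.8, y = 58.9, v₀ = 45.8, g = 9.81:
9.819 tan²θ − 64.8 tanθ + (68.72) = 0.
tanθ = [64.8 ± √(64.8² − 4 × 9.819 × (68.72))] / (2 × 9.819) = (64.8 ± 38.73) / 19.64, giving tanθ = 1.328 or 5.272.
θ = 53.01° or 79.26°; the smaller is 53.01°.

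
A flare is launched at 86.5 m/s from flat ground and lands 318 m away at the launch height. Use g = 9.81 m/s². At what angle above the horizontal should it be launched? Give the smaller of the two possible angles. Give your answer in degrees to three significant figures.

12.3°

R = v₀² sin 2θ / g gives sin 2θ = gR/v₀² = 9.81·318/86.5² = 0.4169.
2θ = 24.64° or 180° − 24.64° = 155.4°, so θ = 12.32° or 77.68°.
The smaller angle is 12.32°.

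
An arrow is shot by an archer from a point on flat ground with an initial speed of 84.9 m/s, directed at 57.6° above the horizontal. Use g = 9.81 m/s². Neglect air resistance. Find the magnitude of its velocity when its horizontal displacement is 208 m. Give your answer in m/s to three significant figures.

52.8 m/s

Resolve: vₓ = 84.90 cos 57.6° = 45.49 m/s and v_y0 = 84.90 sin 57.6° = 71.68 m/s.
Time to reach x = 208 m: t = x/vₓ = 208/45.49 = 4.572 s.
Vertical velocity there: v_y = v_y0 − g t = 71.68 − 9.81 × 4.572 = 26.83 m/s.
Speed: √(vₓ² + v_y²) = √(45.49² + 26.83²) = 52.81 m/s.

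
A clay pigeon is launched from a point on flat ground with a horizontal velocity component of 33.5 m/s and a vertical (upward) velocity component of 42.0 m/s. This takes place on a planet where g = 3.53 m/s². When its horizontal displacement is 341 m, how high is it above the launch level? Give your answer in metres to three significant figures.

At x = 341 m, t = x/vₓ = 341/33.50 = 10.18 s.
Height: y = v_y0 t − ½ g t² = 42.00 × 10.18 − 1.765 × 10.18² = 427.5 − 182.9 = 244.6 m.

245 m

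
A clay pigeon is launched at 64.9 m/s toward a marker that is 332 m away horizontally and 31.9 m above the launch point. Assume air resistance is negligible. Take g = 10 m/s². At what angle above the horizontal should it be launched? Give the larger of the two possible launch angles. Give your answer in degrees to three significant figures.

61.9°

Trajectory: y = x tanθ − g x² (1 + tan²θ)/(2v₀²). With x = 332, y = 31.9, v₀ = 64.9, g = 10.0:
130.8 tan²θ − 332 tanθ + (162.7) = 0.
tanθ = [332 ± √(332² − 4 × 130.8 × (162.7))] / (2 × 130.8) = (332 ± 158.3) / 261.7, giving tanθ = 0.6639 or 1.873.
θ = 33.58° or 61.91°; the larger is 61.91°.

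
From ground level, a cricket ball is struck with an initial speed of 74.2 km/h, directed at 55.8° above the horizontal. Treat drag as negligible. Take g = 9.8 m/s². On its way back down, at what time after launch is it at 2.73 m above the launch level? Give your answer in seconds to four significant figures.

Convert: 74.2 km/h = 74.2/3.6 = 20.61 m/s.
Resolve: vₓ = 20.61 cos 55.8° = 11.59 m/s and v_y0 = 20.61 sin 55.8° = 17.05 m/s.
Height y(t) = 17.05 t − 4.900 t² = 2.73 gives 4.900 t² − 17.05 t + 2.73 = 0.
t = [17.05 ± √(17.05² − 2·9.80·2.73)] / 9.80 = (17.05 ± 15.40) / 9.80, so t = 0.1683 s or t = 3.311 s.
The descending-branch root is 3.311 s.

3.311 s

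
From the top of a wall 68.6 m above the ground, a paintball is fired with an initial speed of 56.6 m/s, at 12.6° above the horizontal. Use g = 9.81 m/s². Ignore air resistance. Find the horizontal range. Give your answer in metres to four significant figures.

vₓ = 56.60 cos 12.6° = 55.24 m/s; v_y0 = 56.60 sin 12.6° = 12.35 m/s.
Vertical motion (up positive, ground at y = 0): 4.905 t² − (12.35) t − 68.6 = 0, so t = (12.35 + √(12.35² + 2·9.81·68.6)) / 9.81 = (12.35 + 38.71) / 9.81 = 5.204 s.
Horizontal distance: R = vₓ t = 55.24 × 5.204 = 287.5 m.

287.5 m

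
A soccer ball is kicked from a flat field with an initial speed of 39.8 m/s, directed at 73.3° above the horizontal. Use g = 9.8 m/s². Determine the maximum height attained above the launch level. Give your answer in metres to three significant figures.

74.1 m

Resolve: vₓ = 39.80 cos 73.3° = 11.44 m/s and v_y0 = 39.80 sin 73.3° = 38.12 m/s.
At the apex v_y = 0, so H = v_y0²/(2g) = 38.12²/19.60 = 74.14 m.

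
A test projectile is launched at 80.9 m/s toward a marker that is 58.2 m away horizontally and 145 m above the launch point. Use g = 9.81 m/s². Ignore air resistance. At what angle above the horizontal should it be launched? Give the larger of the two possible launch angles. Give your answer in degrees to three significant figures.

87.1°

Trajectory: y = x tanθ − g x² (1 + tan²θ)/(2v₀²). With x = 58.2, y = 145, v₀ = 80.9, g = 9.81:
2.539 tan²θ − 58.2 tanθ + (147.5) = 0.
tanθ = [58.2 ± √(58.2² − 4 × 2.539 × (147.5))] / (2 × 2.539) = (58.2 ± 43.46) / 5.077, giving tanθ = 2.902 or 20.02.
θ = 70.99° or 87.14°; the larger is 87.14°.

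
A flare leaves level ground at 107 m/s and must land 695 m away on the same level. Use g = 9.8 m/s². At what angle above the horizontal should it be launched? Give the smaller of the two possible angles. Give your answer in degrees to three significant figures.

18.3°

R = v₀² sin 2θ / g gives sin 2θ = gR/v₀² = 9.80·695/107² = 0.5949.
2θ = 36.51° or 180° − 36.51° = 143.5°, so θ = 18.25° or 71.75°.
The smaller angle is 18.25°.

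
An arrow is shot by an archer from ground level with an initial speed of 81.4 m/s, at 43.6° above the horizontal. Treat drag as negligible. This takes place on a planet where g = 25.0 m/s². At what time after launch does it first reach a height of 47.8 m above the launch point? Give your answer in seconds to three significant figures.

Horizontal component vₓ = 81.40 cos 43.6° = 58.95 m/s; vertical v_y0 = 81.40 sin 43.6° = 56.14 m/s.
Height y(t) = 56.14 t − 12.50 t² = 47.8 gives 12.50 t² − 56.14 t + 47.8 = 0.
t = [56.14 ± √(56.14² − 2·25.0·47.8)] / 25.0 = (56.14 ± 27.59) / 25.0, so t = 1.142 s or t = 3.349 s.
The first (ascending) time is 1.142 s.

1.14 s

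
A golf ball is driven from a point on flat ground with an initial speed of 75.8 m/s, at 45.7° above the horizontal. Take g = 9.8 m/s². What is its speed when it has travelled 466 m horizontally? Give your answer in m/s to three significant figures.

vₓ = 75.80 cos 45.7° = 52.94 m/s; v_y0 = 75.80 sin 45.7° = 54.25 m/s.
Time to reach x = 466 m: t = x/vₓ = 466/52.94 = 8.802 s.
Vertical velocity there: v_y = v_y0 − g t = 54.25 − 9.80 × 8.802 = −32.01 m/s.
Speed: √(vₓ² + v_y²) = √(52.94² + 32.01²) = 61.87 m/s.

61.9 m/s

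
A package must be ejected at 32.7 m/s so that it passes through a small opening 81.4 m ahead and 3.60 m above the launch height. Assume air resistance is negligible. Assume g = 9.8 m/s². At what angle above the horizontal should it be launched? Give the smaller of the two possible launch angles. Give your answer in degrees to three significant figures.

27.3°

Trajectory: y = x tanθ − g x² (1 + tan²θ)/(2v₀²). With x = 81.4, y = 3.60, v₀ = 32.7, g = 9.80:
30.36 tan²θ − 81.4 tanθ + (33.96) = 0.
tanθ = [81.4 ± √(81.4² − 4 × 30.36 × (33.96))] / (2 × 30.36) = (81.4 ± 50.01) / 60.73, giving tanθ = 0.5169 or 2.164.
θ = 27.33° or 65.20°; the smaller is 27.33°.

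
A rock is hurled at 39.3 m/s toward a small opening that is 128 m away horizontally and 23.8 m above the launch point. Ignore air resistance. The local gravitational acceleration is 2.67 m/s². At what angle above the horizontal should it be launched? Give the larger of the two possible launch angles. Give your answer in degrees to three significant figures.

83.5°

Trajectory: y = x tanθ − g x² (1 + tan²θ)/(2v₀²). With x = 128, y = 23.8, v₀ = 39.3, g = 2.67:
14.16 tan²θ − 128 tanθ + (37.96) = 0.
tanθ = [128 ± √(128² − 4 × 14.16 × (37.96))] / (2 × 14.16) = (128 ± 119.3) / 28.32, giving tanθ = 0.3070 or 8.731.
θ = 17.07° or 83.47°; the larger is 83.47°.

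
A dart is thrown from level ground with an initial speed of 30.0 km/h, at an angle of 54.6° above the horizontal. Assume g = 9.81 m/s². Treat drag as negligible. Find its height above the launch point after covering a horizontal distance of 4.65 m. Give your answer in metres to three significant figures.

Convert: 30.0 km/h = 30.0/3.6 = 8.333 m/s.
vₓ = 8.333 cos 54.6° = 4.827 m/s; v_y0 = 8.333 sin 54.6° = 6.793 m/s.
x = vₓ t ⇒ t = 4.65/4.827 = 0.9633 s.
Height: y = v_y0 t − ½ g t² = 6.793 × 0.9633 − 4.905 × 0.9633² = 6.543 − 4.551 = 1.992 m.

1.99 m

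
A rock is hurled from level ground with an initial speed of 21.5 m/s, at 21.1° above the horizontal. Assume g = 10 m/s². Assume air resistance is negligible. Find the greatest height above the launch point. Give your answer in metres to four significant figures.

Components: vₓ = 21.50 cos 21.1° = 20.06 m/s, v_y0 = 21.50 sin 21.1° = 7.740 m/s.
Peak height H = v_y0² / (2g) = 59.907 / 20.00 = 2.995 m.

2.995 m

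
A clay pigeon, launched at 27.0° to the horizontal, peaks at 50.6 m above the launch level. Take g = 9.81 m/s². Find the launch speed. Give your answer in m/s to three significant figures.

69.4 m/s

At the peak v_y = 0, so v_y0 = √(2gH) = √(2 × 9.81 × 50.6) = 31.51 m/s.
v_y0 = v₀ sin θ ⇒ v₀ = 31.51 / sin 27.0° = 69.40 m/s.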